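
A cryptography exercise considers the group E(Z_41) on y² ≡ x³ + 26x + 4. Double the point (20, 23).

(0, 2)

tangent at (20, 23): λ = (3·20² + 26)/(2·23) ≡ 37/5. 5⁻¹ ≡ 33 (mod 41), so λ ≡ 37·33 ≡ 32.
  x = λ² - 20 - 20 = 1024 - 40 ≡ 0; y = λ·(20 - 0) - 23 ≡ 2. → (0, 2)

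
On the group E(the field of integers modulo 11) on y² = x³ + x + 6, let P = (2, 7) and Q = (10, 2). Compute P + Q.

(2, 7) + (10, 2). λ = (2 - 7)/(10 - 2) ≡ 6/8 mod 11. 8⁻¹ ≡ 7 (mod 11), so λ ≡ 9.
  x = λ² - 2 - 10 = 81 - 12 ≡ 3; y = λ·(2 - 3) - 7 ≡ 6. → (3, 6)

(3, 6)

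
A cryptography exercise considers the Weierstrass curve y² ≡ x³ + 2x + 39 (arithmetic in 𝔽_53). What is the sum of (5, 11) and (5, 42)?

O

The two points share x = 5 and their y-coordinates satisfy 11 + 42 ≡ 0 (mod 53), so they are inverses. Their sum is O.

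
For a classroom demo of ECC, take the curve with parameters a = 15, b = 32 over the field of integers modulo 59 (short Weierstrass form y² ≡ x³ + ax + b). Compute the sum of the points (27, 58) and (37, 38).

(58, 4)

(27, 58) + (37, 38). λ = (38 - 58)/(37 - 27) ≡ 39/10 mod 59. 10⁻¹ ≡ 6 (mod 59), so λ ≡ 57.
  x = λ² - 27 - 37 = 3249 - 64 ≡ 58; y = λ·(27 - 58) - 58 ≡ 4. → (58, 4)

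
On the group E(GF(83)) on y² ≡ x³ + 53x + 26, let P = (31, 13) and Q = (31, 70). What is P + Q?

O

The two points share x = 31 and their y-coordinates satisfy 13 + 70 ≡ 0 (mod 83), so they are inverses. Their sum is O.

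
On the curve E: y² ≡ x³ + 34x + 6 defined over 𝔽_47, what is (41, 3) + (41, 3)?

tangent at (41, 3): λ = (3·41² + 34)/(2·3) ≡ 1/6. 6⁻¹ ≡ 8 (mod 47) since 6·8 = 48 ≡ 1, so λ ≡ 1·8 ≡ 8.
  x = λ² - 41 - 41 = 64 - 82 ≡ 29; y = λ·(41 - 29) - 3 ≡ 46. → (29, 46)

(29, 46)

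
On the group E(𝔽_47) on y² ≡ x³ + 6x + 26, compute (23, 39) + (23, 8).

The two points share x = 23 and their y-coordinates satisfy 39 + 8 ≡ 0 (mod 47), so they are inverses. Their sum is ∞.

O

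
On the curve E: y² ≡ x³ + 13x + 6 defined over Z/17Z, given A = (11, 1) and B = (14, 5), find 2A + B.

(3, 15)

First 2A:
Repeated addition: build up to 2A.
2A: tangent at (11, 1): λ = (3·11² + 13)/(2·1) ≡ 2/2. 2⁻¹ ≡ 9 (mod 17), so λ ≡ 2·9 ≡ 1.
  x = λ² - 11 - 11 = 1 - 22 ≡ 13; y = λ·(11 - 13) - 1 ≡ 14. → (13, 14)
2A = (13, 14).
Finally 2A + B:
(13, 14) + (14, 5). λ = (5 - 14)/(14 - 13) ≡ 8/1 mod 17. 1⁻¹ ≡ 1 (mod 17), so λ ≡ 8.
  x = λ² - 13 - 14 = 64 - 27 ≡ 3; y = λ·(13 - 3) - 14 ≡ 15. → (3, 15)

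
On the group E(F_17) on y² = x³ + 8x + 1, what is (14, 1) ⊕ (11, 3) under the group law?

(14, 1) + (11, 3). λ = (3 - 1)/(11 - 14) ≡ 2/14 mod 17. 14⁻¹ ≡ 11 (mod 17) since 14·11 = 154 ≡ 1, so λ ≡ 5.
  x = λ² - 14 - 11 = 25 - 25 ≡ 0; y = λ·(14 - 0) - 1 ≡ 1. → (0, 1)

(0, 1)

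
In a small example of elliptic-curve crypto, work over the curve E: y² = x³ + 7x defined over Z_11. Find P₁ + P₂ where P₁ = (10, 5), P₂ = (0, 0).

(10, 5) + (0, 0). λ = (0 - 5)/(0 - 10) ≡ 6/1 mod 11. 1⁻¹ ≡ 1 (mod 11), so λ ≡ 6.
  x = λ² - 10 - 0 = 36 - 10 ≡ 4; y = λ·(10 - 4) - 5 ≡ 9. → (4, 9)

(4, 9)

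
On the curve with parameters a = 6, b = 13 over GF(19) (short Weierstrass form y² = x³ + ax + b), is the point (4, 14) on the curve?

y² = 14² ≡ 6; x³ + 6x + 13 = 101 ≡ 6 (mod 19). 6 = 6.

yes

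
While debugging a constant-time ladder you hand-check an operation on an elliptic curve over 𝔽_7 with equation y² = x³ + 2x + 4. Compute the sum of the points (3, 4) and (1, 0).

(0, 2)

(3, 4) + (1, 0). λ = (0 - 4)/(1 - 3) ≡ 3/5 mod 7. 5⁻¹ ≡ 3 (mod 7), so λ ≡ 2.
  x = λ² - 3 - 1 = 4 - 4 ≡ 0; y = λ·(3 - 0) - 4 ≡ 2. → (0, 2)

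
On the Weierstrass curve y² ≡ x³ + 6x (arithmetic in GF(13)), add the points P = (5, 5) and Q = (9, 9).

(0, 0)

(5, 5) + (9, 9). λ = (9 - 5)/(9 - 5) ≡ 4/4 mod 13. 4⁻¹ ≡ 10 (mod 13), so λ ≡ 1.
  x = λ² - 5 - 9 = 1 - 14 ≡ 0; y = λ·(5 - 0) - 5 ≡ 0. → (0, 0)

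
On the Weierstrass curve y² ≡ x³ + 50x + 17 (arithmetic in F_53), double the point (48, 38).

tangent at (48, 38): λ = (3·48² + 50)/(2·38) ≡ 19/23. 23⁻¹ ≡ 30 (mod 53), so λ ≡ 19·30 ≡ 40.
  x = λ² - 48 - 48 = 1600 - 96 ≡ 20; y = λ·(48 - 20) - 38 ≡ 22. → (20, 22)

(20, 22)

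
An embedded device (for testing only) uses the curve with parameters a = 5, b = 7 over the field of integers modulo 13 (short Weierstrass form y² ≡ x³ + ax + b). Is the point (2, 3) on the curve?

y² = 3² ≡ 9; x³ + 5x + 7 = 25 ≡ 12 (mod 13). 9 ≠ 12.

no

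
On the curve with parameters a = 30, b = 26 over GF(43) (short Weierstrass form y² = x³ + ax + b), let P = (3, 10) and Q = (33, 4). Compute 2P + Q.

(8, 41)

First 2P:
Repeated addition: build up to 2P.
2P: tangent at (3, 10): λ = (3·3² + 30)/(2·10) ≡ 14/20. 20⁻¹ ≡ 28 (mod 43) since 20·28 = 560 ≡ 1, so λ ≡ 14·28 ≡ 5.
  x = λ² - 3 - 3 = 25 - 6 ≡ 19; y = λ·(3 - 19) - 10 ≡ 39. → (19, 39)
2P = (19, 39).
Finally 2P + Q:
(19, 39) + (33, 4). λ = (4 - 39)/(33 - 19) ≡ 8/14 mod 43. 14⁻¹ ≡ 40 (mod 43) since 14·40 = 560 ≡ 1, so λ ≡ 19.
  x = λ² - 19 - 33 = 361 - 52 ≡ 8; y = λ·(19 - 8) - 39 ≡ 41. → (8, 41)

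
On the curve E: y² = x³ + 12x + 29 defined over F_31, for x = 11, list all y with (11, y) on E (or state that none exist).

2, 29

x³ + 12x + 29 = 1492 ≡ 4 (mod 31).
Square roots of 4 mod 31: 2 and 29 (since 2² = 4 ≡ 4).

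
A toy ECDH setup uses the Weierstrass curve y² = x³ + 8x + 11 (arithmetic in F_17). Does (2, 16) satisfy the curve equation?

y² = 16² ≡ 1; x³ + 8x + 11 = 35 ≡ 1 (mod 17). 1 = 1.

yes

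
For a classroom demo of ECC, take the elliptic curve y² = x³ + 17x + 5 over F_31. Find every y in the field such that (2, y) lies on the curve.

4, 27

x³ + 17x + 5 = 47 ≡ 16 (mod 31).
Square roots of 16 mod 31: 4 and 27 (since 4² = 16 ≡ 16).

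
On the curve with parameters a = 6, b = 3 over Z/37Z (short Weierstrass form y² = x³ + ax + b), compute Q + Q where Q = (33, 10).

tangent at (33, 10): λ = (3·33² + 6)/(2·10) ≡ 17/20. 20⁻¹ ≡ 13 (mod 37) since 20·13 = 260 ≡ 1, so λ ≡ 17·13 ≡ 36.
  x = λ² - 33 - 33 = 1296 - 66 ≡ 9; y = λ·(33 - 9) - 10 ≡ 3. → (9, 3)

(9, 3)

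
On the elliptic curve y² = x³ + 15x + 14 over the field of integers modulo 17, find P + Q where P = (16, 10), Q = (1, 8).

(16, 10) + (1, 8). λ = (8 - 10)/(1 - 16) ≡ 15/2 mod 17. 2⁻¹ ≡ 9 (mod 17), so λ ≡ 16.
  x = λ² - 16 - 1 = 256 - 17 ≡ 1; y = λ·(16 - 1) - 10 ≡ 9. → (1, 9)

(1, 9)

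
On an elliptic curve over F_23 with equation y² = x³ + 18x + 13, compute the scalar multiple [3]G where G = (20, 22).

(16, 21)

Repeated addition: build up to 3G.
2G: tangent at (20, 22): λ = (3·20² + 18)/(2·22) ≡ 22/21. 21⁻¹ ≡ 11 (mod 23), so λ ≡ 22·11 ≡ 12.
  x = λ² - 20 - 20 = 144 - 40 ≡ 12; y = λ·(20 - 12) - 22 ≡ 5. → (12, 5)
3G: (12, 5) + (20, 22). λ = (22 - 5)/(20 - 12) ≡ 17/8 mod 23. 8⁻¹ ≡ 3 (mod 23), so λ ≡ 5.
  x = λ² - 12 - 20 = 25 - 32 ≡ 16; y = λ·(12 - 16) - 5 ≡ 21. → (16, 21)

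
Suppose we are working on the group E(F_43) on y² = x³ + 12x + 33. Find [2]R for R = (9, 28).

(22, 18)

tangent at (9, 28): λ = (3·9² + 12)/(2·28) ≡ 40/13. 13⁻¹ ≡ 10 (mod 43), so λ ≡ 40·10 ≡ 13.
  x = λ² - 9 - 9 = 169 - 18 ≡ 22; y = λ·(9 - 22) - 28 ≡ 18. → (22, 18)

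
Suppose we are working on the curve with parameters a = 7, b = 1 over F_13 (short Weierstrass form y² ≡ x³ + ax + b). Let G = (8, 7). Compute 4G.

Double-and-add on 4 = (100)₂. Start with G = (8, 7) for the leading 1-bit.
double: tangent at (8, 7): λ = (3·8² + 7)/(2·7) ≡ 4/1. 1⁻¹ ≡ 1 (mod 13), so λ ≡ 4·1 ≡ 4.
  x = λ² - 8 - 8 = 16 - 16 ≡ 0; y = λ·(8 - 0) - 7 ≡ 12. → (0, 12)
double: tangent at (0, 12): λ = (3·0² + 7)/(2·12) ≡ 7/11. 11⁻¹ ≡ 6 (mod 13), so λ ≡ 7·6 ≡ 3.
  x = λ² - 0 - 0 = 9 - 0 ≡ 9; y = λ·(0 - 9) - 12 ≡ 0. → (9, 0)

(9, 0)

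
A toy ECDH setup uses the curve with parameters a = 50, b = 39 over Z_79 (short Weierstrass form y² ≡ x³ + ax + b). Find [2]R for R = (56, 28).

(39, 2)

tangent at (56, 28): λ = (3·56² + 50)/(2·28) ≡ 57/56. 56⁻¹ ≡ 24 (mod 79), so λ ≡ 57·24 ≡ 25.
  x = λ² - 56 - 56 = 625 - 112 ≡ 39; y = λ·(56 - 39) - 28 ≡ 2. → (39, 2)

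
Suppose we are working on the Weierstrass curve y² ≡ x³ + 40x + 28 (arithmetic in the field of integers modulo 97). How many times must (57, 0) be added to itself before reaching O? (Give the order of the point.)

2P: (57, 0) + (57, 0): same x and y₁ ≡ -y₂, so the sum is O.
2P = O, so the order is 2.

2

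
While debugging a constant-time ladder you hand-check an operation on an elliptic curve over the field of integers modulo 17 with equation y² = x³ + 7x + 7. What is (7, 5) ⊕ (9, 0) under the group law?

(3, 2)

(7, 5) + (9, 0). λ = (0 - 5)/(9 - 7) ≡ 12/2 mod 17. 2⁻¹ ≡ 9 (mod 17), so λ ≡ 6.
  x = λ² - 7 - 9 = 36 - 16 ≡ 3; y = λ·(7 - 3) - 5 ≡ 2. → (3, 2)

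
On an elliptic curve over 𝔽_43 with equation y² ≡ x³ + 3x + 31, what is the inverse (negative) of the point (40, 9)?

(40, 34)

-(40, 9) = (40, -9 mod 43) = (40, 34).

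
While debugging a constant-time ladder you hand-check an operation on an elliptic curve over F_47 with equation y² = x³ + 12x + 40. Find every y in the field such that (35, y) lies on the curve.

1, 46

x³ + 12x + 40 = 43335 ≡ 1 (mod 47).
Square roots of 1 mod 47: 1 and 46 (since 1² = 1 ≡ 1).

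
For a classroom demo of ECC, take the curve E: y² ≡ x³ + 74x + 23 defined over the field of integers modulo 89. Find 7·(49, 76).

(19, 10)

Write G = (49, 76).
Double-and-add on 7 = (111)₂. Start with G = (49, 76) for the leading 1-bit.
double: tangent at (49, 76): λ = (3·49² + 74)/(2·76) ≡ 68/63. 63⁻¹ ≡ 65 (mod 89) since 63·65 = 4095 ≡ 1, so λ ≡ 68·65 ≡ 59.
  x = λ² - 49 - 49 = 3481 - 98 ≡ 1; y = λ·(49 - 1) - 76 ≡ 86. → (1, 86)
add G: (1, 86) + (49, 76). λ = (76 - 86)/(49 - 1) ≡ 79/48 mod 89. 48⁻¹ ≡ 13 (mod 89), so λ ≡ 48.
  x = λ² - 1 - 49 = 2304 - 50 ≡ 29; y = λ·(1 - 29) - 86 ≡ 83. → (29, 83)
double: tangent at (29, 83): λ = (3·29² + 74)/(2·83) ≡ 16/77. 77⁻¹ ≡ 37 (mod 89) since 77·37 = 2849 ≡ 1, so λ ≡ 16·37 ≡ 58.
  x = λ² - 29 - 29 = 3364 - 58 ≡ 13; y = λ·(29 - 13) - 83 ≡ 44. → (13, 44)
add G: (13, 44) + (49, 76). λ = (76 - 44)/(49 - 13) ≡ 32/36 mod 89. 36⁻¹ ≡ 47 (mod 89), so λ ≡ 80.
  x = λ² - 13 - 49 = 6400 - 62 ≡ 19; y = λ·(13 - 19) - 44 ≡ 10. → (19, 10)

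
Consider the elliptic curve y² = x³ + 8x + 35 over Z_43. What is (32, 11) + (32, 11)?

tangent at (32, 11): λ = (3·32² + 8)/(2·11) ≡ 27/22. 22⁻¹ ≡ 2 (mod 43), so λ ≡ 27·2 ≡ 11.
  x = λ² - 32 - 32 = 121 - 64 ≡ 14; y = λ·(32 - 14) - 11 ≡ 15. → (14, 15)

(14, 15)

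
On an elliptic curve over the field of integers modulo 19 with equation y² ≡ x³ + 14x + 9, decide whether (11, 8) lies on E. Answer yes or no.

y² = 8² ≡ 7; x³ + 14x + 9 = 1494 ≡ 12 (mod 19). 7 ≠ 12.

no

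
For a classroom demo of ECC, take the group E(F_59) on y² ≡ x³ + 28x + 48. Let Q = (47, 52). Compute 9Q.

(47, 7)

Repeated addition: build up to 9Q.
2Q: tangent at (47, 52): λ = (3·47² + 28)/(2·52) ≡ 47/45. 45⁻¹ ≡ 21 (mod 59), so λ ≡ 47·21 ≡ 43.
  x = λ² - 47 - 47 = 1849 - 94 ≡ 44; y = λ·(47 - 44) - 52 ≡ 18. → (44, 18)
3Q: (44, 18) + (47, 52). λ = (52 - 18)/(47 - 44) ≡ 34/3 mod 59. 3⁻¹ ≡ 20 (mod 59) since 3·20 = 60 ≡ 1, so λ ≡ 31.
  x = λ² - 44 - 47 = 961 - 91 ≡ 44; y = λ·(44 - 44) - 18 ≡ 41. → (44, 41)
4Q: (44, 41) + (47, 52). λ = (52 - 41)/(47 - 44) ≡ 11/3 mod 59. 3⁻¹ ≡ 20 (mod 59) since 3·20 = 60 ≡ 1, so λ ≡ 43.
  x = λ² - 44 - 47 = 1849 - 91 ≡ 47; y = λ·(44 - 47) - 41 ≡ 7. → (47, 7)
5Q: (47, 7) + (47, 52): same x and y₁ ≡ -y₂, so the sum is ∞.
6Q: ∞ + (47, 52) = (47, 52) (identity).
7Q: tangent at (47, 52): λ = (3·47² + 28)/(2·52) ≡ 47/45. 45⁻¹ ≡ 21 (mod 59) since 45·21 = 945 ≡ 1, so λ ≡ 47·21 ≡ 43.
  x = λ² - 47 - 47 = 1849 - 94 ≡ 44; y = λ·(47 - 44) - 52 ≡ 18. → (44, 18)
8Q: (44, 18) + (47, 52). λ = (52 - 18)/(47 - 44) ≡ 34/3 mod 59. 3⁻¹ ≡ 20 (mod 59) since 3·20 = 60 ≡ 1, so λ ≡ 31.
  x = λ² - 44 - 47 = 961 - 91 ≡ 44; y = λ·(44 - 44) - 18 ≡ 41. → (44, 41)
9Q: (44, 41) + (47, 52). λ = (52 - 41)/(47 - 44) ≡ 11/3 mod 59. 3⁻¹ ≡ 20 (mod 59) since 3·20 = 60 ≡ 1, so λ ≡ 43.
  x = λ² - 44 - 47 = 1849 - 91 ≡ 47; y = λ·(44 - 47) - 41 ≡ 7. → (47, 7)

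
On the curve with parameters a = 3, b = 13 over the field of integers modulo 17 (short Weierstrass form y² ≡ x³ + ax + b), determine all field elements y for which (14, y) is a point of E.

x³ + 3x + 13 = 2799 ≡ 11 (mod 17).
11 is a non-residue mod 17; no y exists.

none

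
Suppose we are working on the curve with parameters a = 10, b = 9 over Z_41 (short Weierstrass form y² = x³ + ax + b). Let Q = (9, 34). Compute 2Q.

tangent at (9, 34): λ = (3·9² + 10)/(2·34) ≡ 7/27. 27⁻¹ ≡ 38 (mod 41), so λ ≡ 7·38 ≡ 20.
  x = λ² - 9 - 9 = 400 - 18 ≡ 13; y = λ·(9 - 13) - 34 ≡ 9. → (13, 9)

(13, 9)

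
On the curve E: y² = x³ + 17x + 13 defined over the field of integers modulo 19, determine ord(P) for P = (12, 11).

2P: tangent at (12, 11): λ = (3·12² + 17)/(2·11) ≡ 12/3. 3⁻¹ ≡ 13 (mod 19) since 3·13 = 39 ≡ 1, so λ ≡ 12·13 ≡ 4.
  x = λ² - 12 - 12 = 16 - 24 ≡ 11; y = λ·(12 - 11) - 11 ≡ 12. → (11, 12)
3P: (11, 12) + (12, 11). λ = (11 - 12)/(12 - 11) ≡ 18/1 mod 19. 1⁻¹ ≡ 1 (mod 19), so λ ≡ 18.
  x = λ² - 11 - 12 = 324 - 23 ≡ 16; y = λ·(11 - 16) - 12 ≡ 12. → (16, 12)
4P: (16, 12) + (12, 11). λ = (11 - 12)/(12 - 16) ≡ 18/15 mod 19. 15⁻¹ ≡ 14 (mod 19) since 15·14 = 210 ≡ 1, so λ ≡ 5.
  x = λ² - 16 - 12 = 25 - 28 ≡ 16; y = λ·(16 - 16) - 12 ≡ 7. → (16, 7)
5P: (16, 7) + (12, 11). λ = (11 - 7)/(12 - 16) ≡ 4/15 mod 19. 15⁻¹ ≡ 14 (mod 19), so λ ≡ 18.
  x = λ² - 16 - 12 = 324 - 28 ≡ 11; y = λ·(16 - 11) - 7 ≡ 7. → (11, 7)
6P: (11, 7) + (12, 11). λ = (11 - 7)/(12 - 11) ≡ 4/1 mod 19. 1⁻¹ ≡ 1 (mod 19) since 1·1 = 1 ≡ 1, so λ ≡ 4.
  x = λ² - 11 - 12 = 16 - 23 ≡ 12; y = λ·(11 - 12) - 7 ≡ 8. → (12, 8)
7P: (12, 8) + (12, 11): same x and y₁ ≡ -y₂, so the sum is 𝒪.
7P = 𝒪, so the order is 7.

7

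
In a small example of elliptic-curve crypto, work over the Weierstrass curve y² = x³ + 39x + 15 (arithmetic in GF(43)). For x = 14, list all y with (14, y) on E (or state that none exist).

none

x³ + 39x + 15 = 3305 ≡ 37 (mod 43).
37 is a non-residue mod 43; no y exists.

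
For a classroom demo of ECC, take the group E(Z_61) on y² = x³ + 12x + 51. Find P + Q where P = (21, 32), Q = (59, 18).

(21, 32) + (59, 18). λ = (18 - 32)/(59 - 21) ≡ 47/38 mod 61. 38⁻¹ ≡ 53 (mod 61), so λ ≡ 51.
  x = λ² - 21 - 59 = 2601 - 80 ≡ 20; y = λ·(21 - 20) - 32 ≡ 19. → (20, 19)

(20, 19)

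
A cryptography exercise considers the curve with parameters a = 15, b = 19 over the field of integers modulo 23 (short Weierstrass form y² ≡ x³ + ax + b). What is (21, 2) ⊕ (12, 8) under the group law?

(21, 2) + (12, 8). λ = (8 - 2)/(12 - 21) ≡ 6/14 mod 23. 14⁻¹ ≡ 5 (mod 23), so λ ≡ 7.
  x = λ² - 21 - 12 = 49 - 33 ≡ 16; y = λ·(21 - 16) - 2 ≡ 10. → (16, 10)

(16, 10)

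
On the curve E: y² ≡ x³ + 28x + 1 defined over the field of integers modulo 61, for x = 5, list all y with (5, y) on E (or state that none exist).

12, 49

x³ + 28x + 1 = 266 ≡ 22 (mod 61).
Square roots of 22 mod 61: 12 and 49 (since 12² = 144 ≡ 22).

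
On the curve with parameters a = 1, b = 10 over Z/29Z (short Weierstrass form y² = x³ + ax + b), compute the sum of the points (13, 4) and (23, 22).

(13, 4) + (23, 22). λ = (22 - 4)/(23 - 13) ≡ 18/10 mod 29. 10⁻¹ ≡ 3 (mod 29) since 10·3 = 30 ≡ 1, so λ ≡ 25.
  x = λ² - 13 - 23 = 625 - 36 ≡ 9; y = λ·(13 - 9) - 4 ≡ 9. → (9, 9)

(9, 9)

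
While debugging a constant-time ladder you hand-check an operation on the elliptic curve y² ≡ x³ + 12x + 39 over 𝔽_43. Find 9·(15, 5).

Write G = (15, 5).
Double-and-add on 9 = (1001)₂. Start with G = (15, 5) for the leading 1-bit.
double: tangent at (15, 5): λ = (3·15² + 12)/(2·5) ≡ 42/10. 10⁻¹ ≡ 13 (mod 43), so λ ≡ 42·13 ≡ 30.
  x = λ² - 15 - 15 = 900 - 30 ≡ 10; y = λ·(15 - 10) - 5 ≡ 16. → (10, 16)
double: tangent at (10, 16): λ = (3·10² + 12)/(2·16) ≡ 11/32. 32⁻¹ ≡ 39 (mod 43), so λ ≡ 11·39 ≡ 42.
  x = λ² - 10 - 10 = 1764 - 20 ≡ 24; y = λ·(10 - 24) - 16 ≡ 41. → (24, 41)
double: tangent at (24, 41): λ = (3·24² + 12)/(2·41) ≡ 20/39. 39⁻¹ ≡ 32 (mod 43), so λ ≡ 20·32 ≡ 38.
  x = λ² - 24 - 24 = 1444 - 48 ≡ 20; y = λ·(24 - 20) - 41 ≡ 25. → (20, 25)
add G: (20, 25) + (15, 5). λ = (5 - 25)/(15 - 20) ≡ 23/38 mod 43. 38⁻¹ ≡ 17 (mod 43), so λ ≡ 4.
  x = λ² - 20 - 15 = 16 - 35 ≡ 24; y = λ·(20 - 24) - 25 ≡ 2. → (24, 2)

(24, 2)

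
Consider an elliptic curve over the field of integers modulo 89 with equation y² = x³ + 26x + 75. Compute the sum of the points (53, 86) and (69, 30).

(46, 23)

(53, 86) + (69, 30). λ = (30 - 86)/(69 - 53) ≡ 33/16 mod 89. 16⁻¹ ≡ 39 (mod 89), so λ ≡ 41.
  x = λ² - 53 - 69 = 1681 - 122 ≡ 46; y = λ·(53 - 46) - 86 ≡ 23. → (46, 23)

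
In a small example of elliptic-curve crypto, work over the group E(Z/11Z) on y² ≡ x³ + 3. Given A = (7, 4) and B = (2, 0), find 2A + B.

First 2A:
Repeated addition: build up to 2A.
2A: tangent at (7, 4): λ = (3·7² + 0)/(2·4) ≡ 4/8. 8⁻¹ ≡ 7 (mod 11), so λ ≡ 4·7 ≡ 6.
  x = λ² - 7 - 7 = 36 - 14 ≡ 0; y = λ·(7 - 0) - 4 ≡ 5. → (0, 5)
2A = (0, 5).
Finally 2A + B:
(0, 5) + (2, 0). λ = (0 - 5)/(2 - 0) ≡ 6/2 mod 11. 2⁻¹ ≡ 6 (mod 11) since 2·6 = 12 ≡ 1, so λ ≡ 3.
  x = λ² - 0 - 2 = 9 - 2 ≡ 7; y = λ·(0 - 7) - 5 ≡ 7. → (7, 7)

(7, 7)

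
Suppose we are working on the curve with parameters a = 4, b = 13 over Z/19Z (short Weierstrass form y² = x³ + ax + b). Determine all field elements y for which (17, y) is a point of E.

4, 15

x³ + 4x + 13 = 4994 ≡ 16 (mod 19).
Square roots of 16 mod 19: 4 and 15 (since 4² = 16 ≡ 16).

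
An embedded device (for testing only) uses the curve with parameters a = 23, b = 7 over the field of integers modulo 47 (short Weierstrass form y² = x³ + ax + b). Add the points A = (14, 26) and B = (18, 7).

(14, 26) + (18, 7). λ = (7 - 26)/(18 - 14) ≡ 28/4 mod 47. 4⁻¹ ≡ 12 (mod 47), so λ ≡ 7.
  x = λ² - 14 - 18 = 49 - 32 ≡ 17; y = λ·(14 - 17) - 26 ≡ 0. → (17, 0)

(17, 0)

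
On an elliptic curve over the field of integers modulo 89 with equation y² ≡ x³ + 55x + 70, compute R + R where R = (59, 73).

tangent at (59, 73): λ = (3·59² + 55)/(2·73) ≡ 85/57. 57⁻¹ ≡ 25 (mod 89), so λ ≡ 85·25 ≡ 78.
  x = λ² - 59 - 59 = 6084 - 118 ≡ 3; y = λ·(59 - 3) - 73 ≡ 23. → (3, 23)

(3, 23)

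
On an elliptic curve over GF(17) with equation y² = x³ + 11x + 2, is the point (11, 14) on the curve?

yes

y² = 14² ≡ 9; x³ + 11x + 2 = 1454 ≡ 9 (mod 17). 9 = 9.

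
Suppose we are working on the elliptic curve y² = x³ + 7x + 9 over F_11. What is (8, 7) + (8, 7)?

tangent at (8, 7): λ = (3·8² + 7)/(2·7) ≡ 1/3. 3⁻¹ ≡ 4 (mod 11) since 3·4 = 12 ≡ 1, so λ ≡ 1·4 ≡ 4.
  x = λ² - 8 - 8 = 16 - 16 ≡ 0; y = λ·(8 - 0) - 7 ≡ 3. → (0, 3)

(0, 3)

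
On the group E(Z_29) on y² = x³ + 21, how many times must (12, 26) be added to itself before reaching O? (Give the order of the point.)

10

2P: tangent at (12, 26): λ = (3·12² + 0)/(2·26) ≡ 26/23. 23⁻¹ ≡ 24 (mod 29), so λ ≡ 26·24 ≡ 15.
  x = λ² - 12 - 12 = 225 - 24 ≡ 27; y = λ·(12 - 27) - 26 ≡ 10. → (27, 10)
3P: (27, 10) + (12, 26). λ = (26 - 10)/(12 - 27) ≡ 16/14 mod 29. 14⁻¹ ≡ 27 (mod 29), so λ ≡ 26.
  x = λ² - 27 - 12 = 676 - 39 ≡ 28; y = λ·(27 - 28) - 10 ≡ 22. → (28, 22)
4P: (28, 22) + (12, 26). λ = (26 - 22)/(12 - 28) ≡ 4/13 mod 29. 13⁻¹ ≡ 9 (mod 29) since 13·9 = 117 ≡ 1, so λ ≡ 7.
  x = λ² - 28 - 12 = 49 - 40 ≡ 9; y = λ·(28 - 9) - 22 ≡ 24. → (9, 24)
5P: (9, 24) + (12, 26). λ = (26 - 24)/(12 - 9) ≡ 2/3 mod 29. 3⁻¹ ≡ 10 (mod 29), so λ ≡ 20.
  x = λ² - 9 - 12 = 400 - 21 ≡ 2; y = λ·(9 - 2) - 24 ≡ 0. → (2, 0)
6P: (2, 0) + (12, 26). λ = (26 - 0)/(12 - 2) ≡ 26/10 mod 29. 10⁻¹ ≡ 3 (mod 29), so λ ≡ 20.
  x = λ² - 2 - 12 = 400 - 14 ≡ 9; y = λ·(2 - 9) - 0 ≡ 5. → (9, 5)
7P: (9, 5) + (12, 26). λ = (26 - 5)/(12 - 9) ≡ 21/3 mod 29. 3⁻¹ ≡ 10 (mod 29) since 3·10 = 30 ≡ 1, so λ ≡ 7.
  x = λ² - 9 - 12 = 49 - 21 ≡ 28; y = λ·(9 - 28) - 5 ≡ 7. → (28, 7)
8P: (28, 7) + (12, 26). λ = (26 - 7)/(12 - 28) ≡ 19/13 mod 29. 13⁻¹ ≡ 9 (mod 29), so λ ≡ 26.
  x = λ² - 28 - 12 = 676 - 40 ≡ 27; y = λ·(28 - 27) - 7 ≡ 19. → (27, 19)
9P: (27, 19) + (12, 26). λ = (26 - 19)/(12 - 27) ≡ 7/14 mod 29. 14⁻¹ ≡ 27 (mod 29) since 14·27 = 378 ≡ 1, so λ ≡ 15.
  x = λ² - 27 - 12 = 225 - 39 ≡ 12; y = λ·(27 - 12) - 19 ≡ 3. → (12, 3)
10P: (12, 3) + (12, 26): same x and y₁ ≡ -y₂, so the sum is O.
10P = O, so the order is 10.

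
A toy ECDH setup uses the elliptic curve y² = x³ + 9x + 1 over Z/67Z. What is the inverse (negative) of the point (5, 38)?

(5, 29)

-(5, 38) = (5, -38 mod 67) = (5, 29).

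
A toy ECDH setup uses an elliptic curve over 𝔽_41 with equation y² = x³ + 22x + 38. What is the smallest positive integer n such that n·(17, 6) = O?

2P: tangent at (17, 6): λ = (3·17² + 22)/(2·6) ≡ 28/12. 12⁻¹ ≡ 24 (mod 41), so λ ≡ 28·24 ≡ 16.
  x = λ² - 17 - 17 = 256 - 34 ≡ 17; y = λ·(17 - 17) - 6 ≡ 35. → (17, 35)
3P: (17, 35) + (17, 6): same x and y₁ ≡ -y₂, so the sum is O.
3P = O, so the order is 3.

3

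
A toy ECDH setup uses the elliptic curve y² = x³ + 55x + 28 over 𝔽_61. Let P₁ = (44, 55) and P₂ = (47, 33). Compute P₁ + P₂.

(44, 55) + (47, 33). λ = (33 - 55)/(47 - 44) ≡ 39/3 mod 61. 3⁻¹ ≡ 41 (mod 61) since 3·41 = 123 ≡ 1, so λ ≡ 13.
  x = λ² - 44 - 47 = 169 - 91 ≡ 17; y = λ·(44 - 17) - 55 ≡ 52. → (17, 52)

(17, 52)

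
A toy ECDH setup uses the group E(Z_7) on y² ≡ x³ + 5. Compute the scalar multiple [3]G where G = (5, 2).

Repeated addition: build up to 3G.
2G: tangent at (5, 2): λ = (3·5² + 0)/(2·2) ≡ 5/4. 4⁻¹ ≡ 2 (mod 7), so λ ≡ 5·2 ≡ 3.
  x = λ² - 5 - 5 = 9 - 10 ≡ 6; y = λ·(5 - 6) - 2 ≡ 2. → (6, 2)
3G: (6, 2) + (5, 2). λ = (2 - 2)/(5 - 6) ≡ 0/6 mod 7. 6⁻¹ ≡ 6 (mod 7), so λ ≡ 0.
  x = λ² - 6 - 5 = 0 - 11 ≡ 3; y = λ·(6 - 3) - 2 ≡ 5. → (3, 5)

(3, 5)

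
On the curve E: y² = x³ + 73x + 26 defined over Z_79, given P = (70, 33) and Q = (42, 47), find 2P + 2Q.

First 2P:
Repeated addition: build up to 2P.
2P: tangent at (70, 33): λ = (3·70² + 73)/(2·33) ≡ 0/66. 66⁻¹ ≡ 6 (mod 79) since 66·6 = 396 ≡ 1, so λ ≡ 0·6 ≡ 0.
  x = λ² - 70 - 70 = 0 - 140 ≡ 18; y = λ·(70 - 18) - 33 ≡ 46. → (18, 46)
2P = (18, 46).
Next 2Q:
Repeated addition: build up to 2Q.
2Q: tangent at (42, 47): λ = (3·42² + 73)/(2·47) ≡ 72/15. 15⁻¹ ≡ 58 (mod 79), so λ ≡ 72·58 ≡ 68.
  x = λ² - 42 - 42 = 4624 - 84 ≡ 37; y = λ·(42 - 37) - 47 ≡ 56. → (37, 56)
2Q = (37, 56).
Finally 2P + 2Q:
(18, 46) + (37, 56). λ = (56 - 46)/(37 - 18) ≡ 10/19 mod 79. 19⁻¹ ≡ 25 (mod 79) since 19·25 = 475 ≡ 1, so λ ≡ 13.
  x = λ² - 18 - 37 = 169 - 55 ≡ 35; y = λ·(18 - 35) - 46 ≡ 49. → (35, 49)

(35, 49)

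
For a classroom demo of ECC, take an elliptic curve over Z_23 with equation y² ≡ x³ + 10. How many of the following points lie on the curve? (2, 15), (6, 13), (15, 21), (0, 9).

(2, 15): 15² ≡ 18, rhs ≡ 18 → on.
(6, 13): 13² ≡ 8, rhs ≡ 19 → off.
(15, 21): 21² ≡ 4, rhs ≡ 4 → on.
(0, 9): 9² ≡ 12, rhs ≡ 10 → off.

2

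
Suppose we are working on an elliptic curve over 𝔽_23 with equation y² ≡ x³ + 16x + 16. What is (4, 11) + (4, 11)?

tangent at (4, 11): λ = (3·4² + 16)/(2·11) ≡ 18/22. 22⁻¹ ≡ 22 (mod 23) since 22·22 = 484 ≡ 1, so λ ≡ 18·22 ≡ 5.
  x = λ² - 4 - 4 = 25 - 8 ≡ 17; y = λ·(4 - 17) - 11 ≡ 16. → (17, 16)

(17, 16)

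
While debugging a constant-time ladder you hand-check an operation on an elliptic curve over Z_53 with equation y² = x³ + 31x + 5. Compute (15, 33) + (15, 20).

O

The two points share x = 15 and their y-coordinates satisfy 33 + 20 ≡ 0 (mod 53), so they are inverses. Their sum is O.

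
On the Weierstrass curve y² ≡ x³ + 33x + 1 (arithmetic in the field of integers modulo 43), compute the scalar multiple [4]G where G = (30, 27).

Double-and-add on 4 = (100)₂. Start with G = (30, 27) for the leading 1-bit.
double: tangent at (30, 27): λ = (3·30² + 33)/(2·27) ≡ 24/11. 11⁻¹ ≡ 4 (mod 43), so λ ≡ 24·4 ≡ 10.
  x = λ² - 30 - 30 = 100 - 60 ≡ 40; y = λ·(30 - 40) - 27 ≡ 2. → (40, 2)
double: tangent at (40, 2): λ = (3·40² + 33)/(2·2) ≡ 17/4. 4⁻¹ ≡ 11 (mod 43), so λ ≡ 17·11 ≡ 15.
  x = λ² - 40 - 40 = 225 - 80 ≡ 16; y = λ·(40 - 16) - 2 ≡ 14. → (16, 14)

(16, 14)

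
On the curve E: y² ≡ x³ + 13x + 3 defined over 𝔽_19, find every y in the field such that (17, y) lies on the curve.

8, 11

x³ + 13x + 3 = 5137 ≡ 7 (mod 19).
Square roots of 7 mod 19: 8 and 11 (since 8² = 64 ≡ 7).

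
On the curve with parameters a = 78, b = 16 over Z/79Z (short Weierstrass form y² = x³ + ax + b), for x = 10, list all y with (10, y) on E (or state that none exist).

x³ + 78x + 16 = 1796 ≡ 58 (mod 79).
58 is a non-residue mod 79; no y exists.

none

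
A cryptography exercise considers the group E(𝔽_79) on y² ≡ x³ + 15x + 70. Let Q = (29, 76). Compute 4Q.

(57, 28)

Repeated addition: build up to 4Q.
2Q: tangent at (29, 76): λ = (3·29² + 15)/(2·76) ≡ 10/73. 73⁻¹ ≡ 13 (mod 79), so λ ≡ 10·13 ≡ 51.
  x = λ² - 29 - 29 = 2601 - 58 ≡ 15; y = λ·(29 - 15) - 76 ≡ 6. → (15, 6)
3Q: (15, 6) + (29, 76). λ = (76 - 6)/(29 - 15) ≡ 70/14 mod 79. 14⁻¹ ≡ 17 (mod 79), so λ ≡ 5.
  x = λ² - 15 - 29 = 25 - 44 ≡ 60; y = λ·(15 - 60) - 6 ≡ 6. → (60, 6)
4Q: (60, 6) + (29, 76). λ = (76 - 6)/(29 - 60) ≡ 70/48 mod 79. 48⁻¹ ≡ 28 (mod 79) since 48·28 = 1344 ≡ 1, so λ ≡ 64.
  x = λ² - 60 - 29 = 4096 - 89 ≡ 57; y = λ·(60 - 57) - 6 ≡ 28. → (57, 28)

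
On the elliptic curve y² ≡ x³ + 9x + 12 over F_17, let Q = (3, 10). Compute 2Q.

tangent at (3, 10): λ = (3·3² + 9)/(2·10) ≡ 2/3. 3⁻¹ ≡ 6 (mod 17), so λ ≡ 2·6 ≡ 12.
  x = λ² - 3 - 3 = 144 - 6 ≡ 2; y = λ·(3 - 2) - 10 ≡ 2. → (2, 2)

(2, 2)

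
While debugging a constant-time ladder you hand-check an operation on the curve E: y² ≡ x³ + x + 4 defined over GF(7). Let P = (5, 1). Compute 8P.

Double-and-add on 8 = (1000)₂. Start with P = (5, 1) for the leading 1-bit.
double: tangent at (5, 1): λ = (3·5² + 1)/(2·1) ≡ 6/2. 2⁻¹ ≡ 4 (mod 7), so λ ≡ 6·4 ≡ 3.
  x = λ² - 5 - 5 = 9 - 10 ≡ 6; y = λ·(5 - 6) - 1 ≡ 3. → (6, 3)
double: tangent at (6, 3): λ = (3·6² + 1)/(2·3) ≡ 4/6. 6⁻¹ ≡ 6 (mod 7) since 6·6 = 36 ≡ 1, so λ ≡ 4·6 ≡ 3.
  x = λ² - 6 - 6 = 9 - 12 ≡ 4; y = λ·(6 - 4) - 3 ≡ 3. → (4, 3)
double: tangent at (4, 3): λ = (3·4² + 1)/(2·3) ≡ 0/6. 6⁻¹ ≡ 6 (mod 7), so λ ≡ 0·6 ≡ 0.
  x = λ² - 4 - 4 = 0 - 8 ≡ 6; y = λ·(4 - 6) - 3 ≡ 4. → (6, 4)

(6, 4)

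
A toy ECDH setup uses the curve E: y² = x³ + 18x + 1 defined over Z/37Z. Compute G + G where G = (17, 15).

tangent at (17, 15): λ = (3·17² + 18)/(2·15) ≡ 34/30. 30⁻¹ ≡ 21 (mod 37), so λ ≡ 34·21 ≡ 11.
  x = λ² - 17 - 17 = 121 - 34 ≡ 13; y = λ·(17 - 13) - 15 ≡ 29. → (13, 29)

(13, 29)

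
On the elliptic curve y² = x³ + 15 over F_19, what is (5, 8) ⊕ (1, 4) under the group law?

(14, 2)

(5, 8) + (1, 4). λ = (4 - 8)/(1 - 5) ≡ 15/15 mod 19. 15⁻¹ ≡ 14 (mod 19), so λ ≡ 1.
  x = λ² - 5 - 1 = 1 - 6 ≡ 14; y = λ·(5 - 14) - 8 ≡ 2. → (14, 2)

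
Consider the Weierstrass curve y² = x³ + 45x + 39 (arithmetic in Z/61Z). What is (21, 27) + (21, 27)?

(44, 41)

tangent at (21, 27): λ = (3·21² + 45)/(2·27) ≡ 26/54. 54⁻¹ ≡ 26 (mod 61) since 54·26 = 1404 ≡ 1, so λ ≡ 26·26 ≡ 5.
  x = λ² - 21 - 21 = 25 - 42 ≡ 44; y = λ·(21 - 44) - 27 ≡ 41. → (44, 41)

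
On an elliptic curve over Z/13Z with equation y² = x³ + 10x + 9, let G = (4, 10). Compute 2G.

(6, 5)

tangent at (4, 10): λ = (3·4² + 10)/(2·10) ≡ 6/7. 7⁻¹ ≡ 2 (mod 13), so λ ≡ 6·2 ≡ 12.
  x = λ² - 4 - 4 = 144 - 8 ≡ 6; y = λ·(4 - 6) - 10 ≡ 5. → (6, 5)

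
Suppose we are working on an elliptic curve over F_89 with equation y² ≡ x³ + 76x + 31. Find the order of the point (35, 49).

2P: tangent at (35, 49): λ = (3·35² + 76)/(2·49) ≡ 13/9. 9⁻¹ ≡ 10 (mod 89) since 9·10 = 90 ≡ 1, so λ ≡ 13·10 ≡ 41.
  x = λ² - 35 - 35 = 1681 - 70 ≡ 9; y = λ·(35 - 9) - 49 ≡ 38. → (9, 38)
3P: (9, 38) + (35, 49). λ = (49 - 38)/(35 - 9) ≡ 11/26 mod 89. 26⁻¹ ≡ 24 (mod 89), so λ ≡ 86.
  x = λ² - 9 - 35 = 7396 - 44 ≡ 54; y = λ·(9 - 54) - 38 ≡ 8. → (54, 8)
4P: (54, 8) + (35, 49). λ = (49 - 8)/(35 - 54) ≡ 41/70 mod 89. 70⁻¹ ≡ 14 (mod 89), so λ ≡ 40.
  x = λ² - 54 - 35 = 1600 - 89 ≡ 87; y = λ·(54 - 87) - 8 ≡ 7. → (87, 7)
5P: (87, 7) + (35, 49). λ = (49 - 7)/(35 - 87) ≡ 42/37 mod 89. 37⁻¹ ≡ 77 (mod 89), so λ ≡ 30.
  x = λ² - 87 - 35 = 900 - 122 ≡ 66; y = λ·(87 - 66) - 7 ≡ 0. → (66, 0)
6P: (66, 0) + (35, 49). λ = (49 - 0)/(35 - 66) ≡ 49/58 mod 89. 58⁻¹ ≡ 66 (mod 89) since 58·66 = 3828 ≡ 1, so λ ≡ 30.
  x = λ² - 66 - 35 = 900 - 101 ≡ 87; y = λ·(66 - 87) - 0 ≡ 82. → (87, 82)
7P: (87, 82) + (35, 49). λ = (49 - 82)/(35 - 87) ≡ 56/37 mod 89. 37⁻¹ ≡ 77 (mod 89), so λ ≡ 40.
  x = λ² - 87 - 35 = 1600 - 122 ≡ 54; y = λ·(87 - 54) - 82 ≡ 81. → (54, 81)
8P: (54, 81) + (35, 49). λ = (49 - 81)/(35 - 54) ≡ 57/70 mod 89. 70⁻¹ ≡ 14 (mod 89), so λ ≡ 86.
  x = λ² - 54 - 35 = 7396 - 89 ≡ 9; y = λ·(54 - 9) - 81 ≡ 51. → (9, 51)
9P: (9, 51) + (35, 49). λ = (49 - 51)/(35 - 9) ≡ 87/26 mod 89. 26⁻¹ ≡ 24 (mod 89) since 26·24 = 624 ≡ 1, so λ ≡ 41.
  x = λ² - 9 - 35 = 1681 - 44 ≡ 35; y = λ·(9 - 35) - 51 ≡ 40. → (35, 40)
10P: (35, 40) + (35, 49): same x and y₁ ≡ -y₂, so the sum is the point at infinity.
10P = the point at infinity, so the order is 10.

10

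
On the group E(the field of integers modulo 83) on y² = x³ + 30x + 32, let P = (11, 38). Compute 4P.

(30, 58)

Repeated addition: build up to 4P.
2P: tangent at (11, 38): λ = (3·11² + 30)/(2·38) ≡ 61/76. 76⁻¹ ≡ 71 (mod 83), so λ ≡ 61·71 ≡ 15.
  x = λ² - 11 - 11 = 225 - 22 ≡ 37; y = λ·(11 - 37) - 38 ≡ 70. → (37, 70)
3P: (37, 70) + (11, 38). λ = (38 - 70)/(11 - 37) ≡ 51/57 mod 83. 57⁻¹ ≡ 67 (mod 83) since 57·67 = 3819 ≡ 1, so λ ≡ 14.
  x = λ² - 37 - 11 = 196 - 48 ≡ 65; y = λ·(37 - 65) - 70 ≡ 36. → (65, 36)
4P: (65, 36) + (11, 38). λ = (38 - 36)/(11 - 65) ≡ 2/29 mod 83. 29⁻¹ ≡ 63 (mod 83), so λ ≡ 43.
  x = λ² - 65 - 11 = 1849 - 76 ≡ 30; y = λ·(65 - 30) - 36 ≡ 58. → (30, 58)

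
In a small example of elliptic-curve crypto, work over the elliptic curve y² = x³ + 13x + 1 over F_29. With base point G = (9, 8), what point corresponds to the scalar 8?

(16, 10)

Repeated addition: build up to 8G.
2G: tangent at (9, 8): λ = (3·9² + 13)/(2·8) ≡ 24/16. 16⁻¹ ≡ 20 (mod 29) since 16·20 = 320 ≡ 1, so λ ≡ 24·20 ≡ 16.
  x = λ² - 9 - 9 = 256 - 18 ≡ 6; y = λ·(9 - 6) - 8 ≡ 11. → (6, 11)
3G: (6, 11) + (9, 8). λ = (8 - 11)/(9 - 6) ≡ 26/3 mod 29. 3⁻¹ ≡ 10 (mod 29), so λ ≡ 28.
  x = λ² - 6 - 9 = 784 - 15 ≡ 15; y = λ·(6 - 15) - 11 ≡ 27. → (15, 27)
4G: (15, 27) + (9, 8). λ = (8 - 27)/(9 - 15) ≡ 10/23 mod 29. 23⁻¹ ≡ 24 (mod 29), so λ ≡ 8.
  x = λ² - 15 - 9 = 64 - 24 ≡ 11; y = λ·(15 - 11) - 27 ≡ 5. → (11, 5)
5G: (11, 5) + (9, 8). λ = (8 - 5)/(9 - 11) ≡ 3/27 mod 29. 27⁻¹ ≡ 14 (mod 29), so λ ≡ 13.
  x = λ² - 11 - 9 = 169 - 20 ≡ 4; y = λ·(11 - 4) - 5 ≡ 28. → (4, 28)
6G: (4, 28) + (9, 8). λ = (8 - 28)/(9 - 4) ≡ 9/5 mod 29. 5⁻¹ ≡ 6 (mod 29) since 5·6 = 30 ≡ 1, so λ ≡ 25.
  x = λ² - 4 - 9 = 625 - 13 ≡ 3; y = λ·(4 - 3) - 28 ≡ 26. → (3, 26)
7G: (3, 26) + (9, 8). λ = (8 - 26)/(9 - 3) ≡ 11/6 mod 29. 6⁻¹ ≡ 5 (mod 29), so λ ≡ 26.
  x = λ² - 3 - 9 = 676 - 12 ≡ 26; y = λ·(3 - 26) - 26 ≡ 14. → (26, 14)
8G: (26, 14) + (9, 8). λ = (8 - 14)/(9 - 26) ≡ 23/12 mod 29. 12⁻¹ ≡ 17 (mod 29) since 12·17 = 204 ≡ 1, so λ ≡ 14.
  x = λ² - 26 - 9 = 196 - 35 ≡ 16; y = λ·(26 - 16) - 14 ≡ 10. → (16, 10)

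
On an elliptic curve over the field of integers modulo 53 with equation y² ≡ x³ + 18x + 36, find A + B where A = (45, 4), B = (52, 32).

(45, 4) + (52, 32). λ = (32 - 4)/(52 - 45) ≡ 28/7 mod 53. 7⁻¹ ≡ 38 (mod 53), so λ ≡ 4.
  x = λ² - 45 - 52 = 16 - 97 ≡ 25; y = λ·(45 - 25) - 4 ≡ 23. → (25, 23)

(25, 23)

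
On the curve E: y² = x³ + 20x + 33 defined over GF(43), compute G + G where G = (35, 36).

(11, 6)

tangent at (35, 36): λ = (3·35² + 20)/(2·36) ≡ 40/29. 29⁻¹ ≡ 3 (mod 43), so λ ≡ 40·3 ≡ 34.
  x = λ² - 35 - 35 = 1156 - 70 ≡ 11; y = λ·(35 - 11) - 36 ≡ 6. → (11, 6)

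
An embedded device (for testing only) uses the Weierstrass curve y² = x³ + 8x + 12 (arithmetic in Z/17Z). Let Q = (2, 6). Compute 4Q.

Repeated addition: build up to 4Q.
2Q: tangent at (2, 6): λ = (3·2² + 8)/(2·6) ≡ 3/12. 12⁻¹ ≡ 10 (mod 17) since 12·10 = 120 ≡ 1, so λ ≡ 3·10 ≡ 13.
  x = λ² - 2 - 2 = 169 - 4 ≡ 12; y = λ·(2 - 12) - 6 ≡ 0. → (12, 0)
3Q: (12, 0) + (2, 6). λ = (6 - 0)/(2 - 12) ≡ 6/7 mod 17. 7⁻¹ ≡ 5 (mod 17), so λ ≡ 13.
  x = λ² - 12 - 2 = 169 - 14 ≡ 2; y = λ·(12 - 2) - 0 ≡ 11. → (2, 11)
4Q: (2, 11) + (2, 6): same x and y₁ ≡ -y₂, so the sum is O.

O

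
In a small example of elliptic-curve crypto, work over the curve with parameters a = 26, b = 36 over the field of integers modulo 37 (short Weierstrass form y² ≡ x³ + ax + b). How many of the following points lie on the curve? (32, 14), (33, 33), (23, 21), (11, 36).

1

(32, 14): 14² ≡ 11, rhs ≡ 3 → off.
(33, 33): 33² ≡ 16, rhs ≡ 16 → on.
(23, 21): 21² ≡ 34, rhs ≡ 36 → off.
(11, 36): 36² ≡ 1, rhs ≡ 25 → off.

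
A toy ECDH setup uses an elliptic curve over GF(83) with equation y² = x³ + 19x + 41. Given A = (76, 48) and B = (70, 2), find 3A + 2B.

(32, 36)

First 3A:
Repeated addition: build up to 3A.
2A: tangent at (76, 48): λ = (3·76² + 19)/(2·48) ≡ 0/13. 13⁻¹ ≡ 32 (mod 83), so λ ≡ 0·32 ≡ 0.
  x = λ² - 76 - 76 = 0 - 152 ≡ 14; y = λ·(76 - 14) - 48 ≡ 35. → (14, 35)
3A: (14, 35) + (76, 48). λ = (48 - 35)/(76 - 14) ≡ 13/62 mod 83. 62⁻¹ ≡ 79 (mod 83), so λ ≡ 31.
  x = λ² - 14 - 76 = 961 - 90 ≡ 41; y = λ·(14 - 41) - 35 ≡ 41. → (41, 41)
3A = (41, 41).
Next 2B:
Repeated addition: build up to 2B.
2B: tangent at (70, 2): λ = (3·70² + 19)/(2·2) ≡ 28/4. 4⁻¹ ≡ 21 (mod 83) since 4·21 = 84 ≡ 1, so λ ≡ 28·21 ≡ 7.
  x = λ² - 70 - 70 = 49 - 140 ≡ 75; y = λ·(70 - 75) - 2 ≡ 46. → (75, 46)
2B = (75, 46).
Finally 3A + 2B:
(41, 41) + (75, 46). λ = (46 - 41)/(75 - 41) ≡ 5/34 mod 83. 34⁻¹ ≡ 22 (mod 83), so λ ≡ 27.
  x = λ² - 41 - 75 = 729 - 116 ≡ 32; y = λ·(41 - 32) - 41 ≡ 36. → (32, 36)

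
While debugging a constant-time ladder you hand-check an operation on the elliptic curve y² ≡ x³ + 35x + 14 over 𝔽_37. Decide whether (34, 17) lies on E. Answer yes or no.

y² = 17² ≡ 30; x³ + 35x + 14 = 40508 ≡ 30 (mod 37). 30 = 30.

yes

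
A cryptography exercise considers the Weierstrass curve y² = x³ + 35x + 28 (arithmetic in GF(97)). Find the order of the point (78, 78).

4

2P: tangent at (78, 78): λ = (3·78² + 35)/(2·78) ≡ 51/59. 59⁻¹ ≡ 74 (mod 97), so λ ≡ 51·74 ≡ 88.
  x = λ² - 78 - 78 = 7744 - 156 ≡ 22; y = λ·(78 - 22) - 78 ≡ 0. → (22, 0)
3P: (22, 0) + (78, 78). λ = (78 - 0)/(78 - 22) ≡ 78/56 mod 97. 56⁻¹ ≡ 26 (mod 97), so λ ≡ 88.
  x = λ² - 22 - 78 = 7744 - 100 ≡ 78; y = λ·(22 - 78) - 0 ≡ 19. → (78, 19)
4P: (78, 19) + (78, 78): same x and y₁ ≡ -y₂, so the sum is ∞.
4P = ∞, so the order is 4.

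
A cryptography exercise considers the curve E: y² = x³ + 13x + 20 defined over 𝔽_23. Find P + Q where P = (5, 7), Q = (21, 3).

(10, 0)

(5, 7) + (21, 3). λ = (3 - 7)/(21 - 5) ≡ 19/16 mod 23. 16⁻¹ ≡ 13 (mod 23), so λ ≡ 17.
  x = λ² - 5 - 21 = 289 - 26 ≡ 10; y = λ·(5 - 10) - 7 ≡ 0. → (10, 0)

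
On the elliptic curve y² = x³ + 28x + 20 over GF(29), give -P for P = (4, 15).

-(4, 15) = (4, -15 mod 29) = (4, 14).

(4, 14)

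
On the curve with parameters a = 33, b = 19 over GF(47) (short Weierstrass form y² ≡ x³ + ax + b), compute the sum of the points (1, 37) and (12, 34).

(3, 2)

(1, 37) + (12, 34). λ = (34 - 37)/(12 - 1) ≡ 44/11 mod 47. 11⁻¹ ≡ 30 (mod 47) since 11·30 = 330 ≡ 1, so λ ≡ 4.
  x = λ² - 1 - 12 = 16 - 13 ≡ 3; y = λ·(1 - 3) - 37 ≡ 2. → (3, 2)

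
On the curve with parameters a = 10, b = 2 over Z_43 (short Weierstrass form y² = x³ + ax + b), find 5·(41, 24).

Write G = (41, 24).
Repeated addition: build up to 5G.
2G: tangent at (41, 24): λ = (3·41² + 10)/(2·24) ≡ 22/5. 5⁻¹ ≡ 26 (mod 43) since 5·26 = 130 ≡ 1, so λ ≡ 22·26 ≡ 13.
  x = λ² - 41 - 41 = 169 - 82 ≡ 1; y = λ·(41 - 1) - 24 ≡ 23. → (1, 23)
3G: (1, 23) + (41, 24). λ = (24 - 23)/(41 - 1) ≡ 1/40 mod 43. 40⁻¹ ≡ 14 (mod 43) since 40·14 = 560 ≡ 1, so λ ≡ 14.
  x = λ² - 1 - 41 = 196 - 42 ≡ 25; y = λ·(1 - 25) - 23 ≡ 28. → (25, 28)
4G: (25, 28) + (41, 24). λ = (24 - 28)/(41 - 25) ≡ 39/16 mod 43. 16⁻¹ ≡ 35 (mod 43), so λ ≡ 32.
  x = λ² - 25 - 41 = 1024 - 66 ≡ 12; y = λ·(25 - 12) - 28 ≡ 1. → (12, 1)
5G: (12, 1) + (41, 24). λ = (24 - 1)/(41 - 12) ≡ 23/29 mod 43. 29⁻¹ ≡ 3 (mod 43), so λ ≡ 26.
  x = λ² - 12 - 41 = 676 - 53 ≡ 21; y = λ·(12 - 21) - 1 ≡ 23. → (21, 23)

(21, 23)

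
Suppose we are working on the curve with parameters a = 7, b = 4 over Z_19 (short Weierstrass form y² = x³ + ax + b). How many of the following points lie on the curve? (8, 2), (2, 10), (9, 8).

(8, 2): 2² ≡ 4, rhs ≡ 2 → off.
(2, 10): 10² ≡ 5, rhs ≡ 7 → off.
(9, 8): 8² ≡ 7, rhs ≡ 17 → off.

0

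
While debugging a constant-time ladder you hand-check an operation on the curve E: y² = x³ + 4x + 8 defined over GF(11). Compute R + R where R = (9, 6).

(7, 4)

tangent at (9, 6): λ = (3·9² + 4)/(2·6) ≡ 5/1. 1⁻¹ ≡ 1 (mod 11), so λ ≡ 5·1 ≡ 5.
  x = λ² - 9 - 9 = 25 - 18 ≡ 7; y = λ·(9 - 7) - 6 ≡ 4. → (7, 4)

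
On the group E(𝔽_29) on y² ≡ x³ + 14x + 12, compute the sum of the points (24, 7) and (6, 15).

(24, 7) + (6, 15). λ = (15 - 7)/(6 - 24) ≡ 8/11 mod 29. 11⁻¹ ≡ 8 (mod 29) since 11·8 = 88 ≡ 1, so λ ≡ 6.
  x = λ² - 24 - 6 = 36 - 30 ≡ 6; y = λ·(24 - 6) - 7 ≡ 14. → (6, 14)

(6, 14)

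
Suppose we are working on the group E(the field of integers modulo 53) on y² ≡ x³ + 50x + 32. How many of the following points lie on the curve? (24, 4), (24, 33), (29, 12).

(24, 4): 4² ≡ 16, rhs ≡ 4 → off.
(24, 33): 33² ≡ 29, rhs ≡ 4 → off.
(29, 12): 12² ≡ 38, rhs ≡ 7 → off.

0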